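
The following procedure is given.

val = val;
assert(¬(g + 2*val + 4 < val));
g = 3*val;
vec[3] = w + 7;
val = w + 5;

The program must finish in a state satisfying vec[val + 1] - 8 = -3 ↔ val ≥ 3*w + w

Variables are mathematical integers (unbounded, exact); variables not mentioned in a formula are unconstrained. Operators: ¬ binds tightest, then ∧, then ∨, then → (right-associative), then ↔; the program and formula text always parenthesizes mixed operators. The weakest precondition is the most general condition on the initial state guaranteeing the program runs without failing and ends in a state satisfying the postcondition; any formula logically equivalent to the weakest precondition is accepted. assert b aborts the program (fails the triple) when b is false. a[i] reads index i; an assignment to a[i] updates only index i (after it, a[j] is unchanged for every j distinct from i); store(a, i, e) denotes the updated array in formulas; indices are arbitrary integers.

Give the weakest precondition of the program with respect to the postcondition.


Working backward. After the program, the postcondition vec[val + 1] - 8 = -3 ↔ val ≥ 3*w + w must hold; in canonical form it is vec[val + 1] = 5 ↔ val ≥ 4*w.
Before val := w + 5: vec[w + 6] = 5 ↔ 3*w ≤ 5
Before vec[3] := w + 7: store(vec, 3, w + 7)[w + 6] = 5 ↔ 3*w ≤ 5
Before g := 3*val: store(vec, 3, w + 7)[w + 6] = 5 ↔ 3*w ≤ 5
Before assert ¬(g + 2*val + 4 < val): (¬(g + val < -4)) ∧ (store(vec, 3, w + 7)[w + 6] = 5 ↔ 3*w ≤ 5)
Before val := val: (¬(g + val < -4)) ∧ (store(vec, 3, w + 7)[w + 6] = 5 ↔ 3*w ≤ 5)
Answer: WP = (¬(g + val < -4)) ∧ (store(vec, 3, w + 7)[w + 6] = 5 ↔ 3*w ≤ 5)


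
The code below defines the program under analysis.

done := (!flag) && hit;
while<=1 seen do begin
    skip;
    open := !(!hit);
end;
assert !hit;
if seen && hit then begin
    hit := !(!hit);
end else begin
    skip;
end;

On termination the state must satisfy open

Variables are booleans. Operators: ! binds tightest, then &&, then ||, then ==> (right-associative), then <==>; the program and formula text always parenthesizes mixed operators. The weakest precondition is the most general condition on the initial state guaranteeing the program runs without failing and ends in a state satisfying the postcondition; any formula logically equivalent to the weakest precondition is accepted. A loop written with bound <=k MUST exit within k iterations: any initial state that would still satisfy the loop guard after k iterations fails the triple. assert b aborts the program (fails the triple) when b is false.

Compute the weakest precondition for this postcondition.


Working backward. After the program, open must hold.
Then branch requires open; else branch requires open.
Before the if: ((seen && hit) ==> open) && ((!(seen && hit)) ==> open)
Before assert !hit: (!hit) && ((seen && hit) ==> open) && ((!(seen && hit)) ==> open)
Before the loop (bound <=1), unroll the exhaustion recursion (WP_0 = exit-now case; WP_j = one more guarded iteration, up to j = 1):
  WP_0: (!seen) && (!hit) && ((seen && hit) ==> open) && ((!(seen && hit)) ==> open)
  WP_1: (seen ==> ((!seen) && (!hit) && ((seen && hit) ==> hit) && ((!(seen && hit)) ==> hit))) && ((!seen) ==> ((!hit) && ((seen && hit) ==> open) && ((!(seen && hit)) ==> open)))
So before the loop: (seen ==> ((!seen) && (!hit) && ((seen && hit) ==> hit) && ((!(seen && hit)) ==> hit))) && ((!seen) ==> ((!hit) && ((seen && hit) ==> open) && ((!(seen && hit)) ==> open)))
Before done := (!flag) && hit: (seen ==> ((!seen) && (!hit) && ((seen && hit) ==> hit) && ((!(seen && hit)) ==> hit))) && ((!seen) ==> ((!hit) && ((seen && hit) ==> open) && ((!(seen && hit)) ==> open)))
Answer: WP = (seen ==> ((!seen) && (!hit) && ((seen && hit) ==> hit) && ((!(seen && hit)) ==> hit))) && ((!seen) ==> ((!hit) && ((seen && hit) ==> open) && ((!(seen && hit)) ==> open)))


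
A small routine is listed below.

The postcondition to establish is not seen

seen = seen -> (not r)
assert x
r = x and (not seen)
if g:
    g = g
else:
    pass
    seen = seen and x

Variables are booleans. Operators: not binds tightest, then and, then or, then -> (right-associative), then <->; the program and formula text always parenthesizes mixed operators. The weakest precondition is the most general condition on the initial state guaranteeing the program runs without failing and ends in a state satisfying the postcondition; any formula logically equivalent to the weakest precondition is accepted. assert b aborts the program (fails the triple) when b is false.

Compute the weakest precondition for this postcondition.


Working backward. After the program, not seen must hold.
Then branch requires not seen; else branch requires not (seen and x).
Before the if: (g -> (not seen)) and ((not g) -> (not (seen and x)))
Before r := x and (not seen): (g -> (not seen)) and ((not g) -> (not (seen and x)))
Before assert x: x and (g -> (not seen)) and ((not g) -> (not (seen and x)))
Before seen := seen -> (not r): x and (g -> (not (seen -> (not r)))) and ((not g) -> (not ((seen -> (not r)) and x)))
Answer: WP = x and (g -> (not (seen -> (not r)))) and ((not g) -> (not ((seen -> (not r)) and x)))


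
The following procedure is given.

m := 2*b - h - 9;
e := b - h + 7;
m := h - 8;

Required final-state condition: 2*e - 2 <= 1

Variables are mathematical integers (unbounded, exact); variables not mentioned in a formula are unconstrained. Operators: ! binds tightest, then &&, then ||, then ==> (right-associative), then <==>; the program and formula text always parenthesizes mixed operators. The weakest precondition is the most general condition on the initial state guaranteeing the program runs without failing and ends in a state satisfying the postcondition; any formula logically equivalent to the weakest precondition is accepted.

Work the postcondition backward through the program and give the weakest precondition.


Working backward. After the program, the postcondition 2*e - 2 <= 1 must hold; in canonical form it is 2*e <= 3.
Before m := h - 8: 2*e <= 3
Before e := b - h + 7: 2*b <= 2*h - 11
Before m := 2*b - h - 9: 2*b <= 2*h - 11
Answer: WP = 2*b <= 2*h - 11


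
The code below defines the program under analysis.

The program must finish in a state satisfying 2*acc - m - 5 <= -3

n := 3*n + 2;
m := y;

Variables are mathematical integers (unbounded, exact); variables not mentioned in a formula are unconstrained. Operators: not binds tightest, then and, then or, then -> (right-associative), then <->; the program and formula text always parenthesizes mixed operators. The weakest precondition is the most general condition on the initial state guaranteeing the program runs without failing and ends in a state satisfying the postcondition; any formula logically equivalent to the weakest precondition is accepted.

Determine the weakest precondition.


Working backward. After the program, the postcondition 2*acc - m - 5 <= -3 must hold; in canonical form it is 2*acc <= m + 2.
Before m := y: 2*acc <= y + 2
Before n := 3*n + 2: 2*acc <= y + 2
Answer: WP = 2*acc <= y + 2


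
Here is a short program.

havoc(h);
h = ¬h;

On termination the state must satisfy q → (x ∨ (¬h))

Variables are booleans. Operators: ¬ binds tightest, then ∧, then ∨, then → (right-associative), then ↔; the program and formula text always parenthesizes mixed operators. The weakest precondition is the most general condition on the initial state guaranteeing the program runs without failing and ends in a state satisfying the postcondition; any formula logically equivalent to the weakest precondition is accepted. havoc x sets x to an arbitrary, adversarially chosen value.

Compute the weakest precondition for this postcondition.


Working backward. After the program, q → (x ∨ (¬h)) must hold.
Before h := ¬h: q → (x ∨ h)
Before havoc h: q → x
Answer: WP = q → x


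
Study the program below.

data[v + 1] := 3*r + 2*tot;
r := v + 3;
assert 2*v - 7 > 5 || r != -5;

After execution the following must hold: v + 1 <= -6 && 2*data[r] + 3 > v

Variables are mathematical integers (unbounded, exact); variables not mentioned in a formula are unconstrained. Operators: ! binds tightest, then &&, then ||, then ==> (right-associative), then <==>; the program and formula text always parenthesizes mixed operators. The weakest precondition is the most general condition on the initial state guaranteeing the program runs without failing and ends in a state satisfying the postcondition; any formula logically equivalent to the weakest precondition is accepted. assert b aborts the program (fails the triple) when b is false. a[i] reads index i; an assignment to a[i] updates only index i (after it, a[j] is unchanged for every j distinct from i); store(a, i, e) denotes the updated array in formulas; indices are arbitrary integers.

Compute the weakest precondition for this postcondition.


Working backward. After the program, the postcondition v + 1 <= -6 && 2*data[r] + 3 > v must hold; in canonical form it is v <= -7 && 2*data[r] > v - 3.
Before assert 2*v - 7 > 5 || r != -5: (2*v > 12 || r != -5) && v <= -7 && 2*data[r] > v - 3
Before r := v + 3: (2*v > 12 || v != -8) && v <= -7 && 2*data[v + 3] > v - 3
Before data[v + 1] := 3*r + 2*tot: (2*v > 12 || v != -8) && v <= -7 && 2*store(data, v + 1, 3*r + 2*tot)[v + 3] > v - 3
Answer: WP = (2*v > 12 || v != -8) && v <= -7 && 2*store(data, v + 1, 3*r + 2*tot)[v + 3] > v - 3


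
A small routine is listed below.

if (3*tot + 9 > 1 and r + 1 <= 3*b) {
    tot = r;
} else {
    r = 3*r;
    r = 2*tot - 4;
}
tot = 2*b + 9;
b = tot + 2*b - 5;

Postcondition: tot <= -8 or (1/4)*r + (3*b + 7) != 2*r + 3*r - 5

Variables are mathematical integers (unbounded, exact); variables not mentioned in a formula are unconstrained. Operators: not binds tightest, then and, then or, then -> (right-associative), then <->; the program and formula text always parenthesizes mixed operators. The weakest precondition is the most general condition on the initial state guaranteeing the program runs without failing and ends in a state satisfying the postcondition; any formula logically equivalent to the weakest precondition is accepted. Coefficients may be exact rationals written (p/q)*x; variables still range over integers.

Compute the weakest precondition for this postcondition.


Working backward. After the program, the postcondition tot <= -8 or (1/4)*r + (3*b + 7) != 2*r + 3*r - 5 must hold; in canonical form it is tot <= -8 or 3*b != (19/4)*r - 12.
Before b := tot + 2*b - 5: tot <= -8 or 6*b + 3*tot != (19/4)*r + 3
Before tot := 2*b + 9: 2*b <= -17 or 12*b != (19/4)*r - 24
Then branch requires 2*b <= -17 or 12*b != (19/4)*r - 24; else branch requires 2*b <= -17 or 12*b != (19/2)*tot - 43.
Before the if: ((3*tot > -8 and r <= 3*b - 1) -> (2*b <= -17 or 12*b != (19/4)*r - 24)) and ((not (3*tot > -8 and r <= 3*b - 1)) -> (2*b <= -17 or 12*b != (19/2)*tot - 43))
Answer: WP = ((3*tot > -8 and r <= 3*b - 1) -> (2*b <= -17 or 12*b != (19/4)*r - 24)) and ((not (3*tot > -8 and r <= 3*b - 1)) -> (2*b <= -17 or 12*b != (19/2)*tot - 43))


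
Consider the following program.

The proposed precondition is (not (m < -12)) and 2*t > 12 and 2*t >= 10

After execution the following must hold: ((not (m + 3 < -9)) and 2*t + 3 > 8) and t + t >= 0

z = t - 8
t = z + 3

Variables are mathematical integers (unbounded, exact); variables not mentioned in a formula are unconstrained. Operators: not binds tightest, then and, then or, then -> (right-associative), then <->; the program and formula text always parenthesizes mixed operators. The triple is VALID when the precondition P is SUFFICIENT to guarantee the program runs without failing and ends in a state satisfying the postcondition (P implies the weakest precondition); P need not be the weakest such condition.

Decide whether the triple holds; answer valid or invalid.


Working backward. After the program, the postcondition ((not (m + 3 < -9)) and 2*t + 3 > 8) and t + t >= 0 must hold; in canonical form it is (not (m < -12)) and 2*t > 5 and 2*t >= 0.
Before t := z + 3: (not (m < -12)) and 2*z > -1 and 2*z >= -6
Before z := t - 8: (not (m < -12)) and 2*t > 15 and 2*t >= 10
The weakest precondition is (not (m < -12)) and 2*t > 15 and 2*t >= 10.
Check whether (not (m < -12)) and 2*t > 12 and 2*t >= 10 implies it.
Countermodel: at the initial state m = -12, t = 7, the precondition holds but the weakest precondition fails.
Answer: invalid


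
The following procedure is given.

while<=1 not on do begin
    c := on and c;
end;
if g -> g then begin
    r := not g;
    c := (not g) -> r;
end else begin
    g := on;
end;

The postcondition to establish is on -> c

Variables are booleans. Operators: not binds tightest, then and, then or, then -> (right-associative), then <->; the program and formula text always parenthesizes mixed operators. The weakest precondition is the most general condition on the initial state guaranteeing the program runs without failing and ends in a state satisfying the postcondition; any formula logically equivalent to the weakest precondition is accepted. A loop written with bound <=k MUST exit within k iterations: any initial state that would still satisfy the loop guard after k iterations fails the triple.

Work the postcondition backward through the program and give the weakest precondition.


Working backward. After the program, on -> c must hold.
Then branch requires true; else branch requires on -> c.
Before the if: true
Before the loop (bound <=1), unroll the exhaustion recursion (WP_0 = exit-now case; WP_j = one more guarded iteration, up to j = 1):
  WP_0: on
  WP_1: (not on) -> on
So before the loop: (not on) -> on
Answer: WP = (not on) -> on


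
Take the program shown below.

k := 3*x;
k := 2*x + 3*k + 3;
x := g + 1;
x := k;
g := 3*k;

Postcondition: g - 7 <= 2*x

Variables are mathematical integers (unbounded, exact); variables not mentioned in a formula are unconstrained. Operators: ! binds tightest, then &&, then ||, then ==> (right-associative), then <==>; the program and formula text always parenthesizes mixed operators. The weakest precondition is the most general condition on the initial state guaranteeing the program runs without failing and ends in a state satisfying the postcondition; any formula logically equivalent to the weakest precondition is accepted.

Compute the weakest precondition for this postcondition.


Working backward. After the program, the postcondition g - 7 <= 2*x must hold; in canonical form it is g <= 2*x + 7.
Before g := 3*k: 3*k <= 2*x + 7
Before x := k: k <= 7
Before x := g + 1: k <= 7
Before k := 2*x + 3*k + 3: 3*k + 2*x <= 4
Before k := 3*x: 11*x <= 4
Answer: WP = 11*x <= 4


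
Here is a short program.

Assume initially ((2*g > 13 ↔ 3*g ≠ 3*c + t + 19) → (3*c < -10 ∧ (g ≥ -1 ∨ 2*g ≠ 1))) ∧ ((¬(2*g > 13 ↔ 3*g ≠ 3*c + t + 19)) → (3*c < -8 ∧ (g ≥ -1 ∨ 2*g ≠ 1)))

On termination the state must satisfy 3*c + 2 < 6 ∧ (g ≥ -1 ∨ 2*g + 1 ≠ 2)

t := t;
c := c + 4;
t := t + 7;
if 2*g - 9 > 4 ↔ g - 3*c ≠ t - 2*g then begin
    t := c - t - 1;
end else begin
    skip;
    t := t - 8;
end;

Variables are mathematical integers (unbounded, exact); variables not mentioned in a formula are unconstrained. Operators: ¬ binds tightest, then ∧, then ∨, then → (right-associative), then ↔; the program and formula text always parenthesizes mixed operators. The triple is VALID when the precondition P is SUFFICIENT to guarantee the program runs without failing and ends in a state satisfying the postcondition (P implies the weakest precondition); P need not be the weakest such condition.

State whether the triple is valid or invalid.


Working backward. After the program, the postcondition 3*c + 2 < 6 ∧ (g ≥ -1 ∨ 2*g + 1 ≠ 2) must hold; in canonical form it is 3*c < 4 ∧ (g ≥ -1 ∨ 2*g ≠ 1).
Then branch requires 3*c < 4 ∧ (g ≥ -1 ∨ 2*g ≠ 1); else branch requires 3*c < 4 ∧ (g ≥ -1 ∨ 2*g ≠ 1).
Before the if: ((2*g > 13 ↔ 3*g ≠ 3*c + t) → (3*c < 4 ∧ (g ≥ -1 ∨ 2*g ≠ 1))) ∧ ((¬(2*g > 13 ↔ 3*g ≠ 3*c + t)) → (3*c < 4 ∧ (g ≥ -1 ∨ 2*g ≠ 1)))
Before t := t + 7: ((2*g > 13 ↔ 3*g ≠ 3*c + t + 7) → (3*c < 4 ∧ (g ≥ -1 ∨ 2*g ≠ 1))) ∧ ((¬(2*g > 13 ↔ 3*g ≠ 3*c + t + 7)) → (3*c < 4 ∧ (g ≥ -1 ∨ 2*g ≠ 1)))
Before c := c + 4: ((2*g > 13 ↔ 3*g ≠ 3*c + t + 19) → (3*c < -8 ∧ (g ≥ -1 ∨ 2*g ≠ 1))) ∧ ((¬(2*g > 13 ↔ 3*g ≠ 3*c + t + 19)) → (3*c < -8 ∧ (g ≥ -1 ∨ 2*g ≠ 1)))
Before t := t: ((2*g > 13 ↔ 3*g ≠ 3*c + t + 19) → (3*c < -8 ∧ (g ≥ -1 ∨ 2*g ≠ 1))) ∧ ((¬(2*g > 13 ↔ 3*g ≠ 3*c + t + 19)) → (3*c < -8 ∧ (g ≥ -1 ∨ 2*g ≠ 1)))
The weakest precondition is ((2*g > 13 ↔ 3*g ≠ 3*c + t + 19) → (3*c < -8 ∧ (g ≥ -1 ∨ 2*g ≠ 1))) ∧ ((¬(2*g > 13 ↔ 3*g ≠ 3*c + t + 19)) → (3*c < -8 ∧ (g ≥ -1 ∨ 2*g ≠ 1))).
Check whether ((2*g > 13 ↔ 3*g ≠ 3*c + t + 19) → (3*c < -10 ∧ (g ≥ -1 ∨ 2*g ≠ 1))) ∧ ((¬(2*g > 13 ↔ 3*g ≠ 3*c + t + 19)) → (3*c < -8 ∧ (g ≥ -1 ∨ 2*g ≠ 1))) implies it.
Every state satisfying the precondition satisfies the weakest precondition: the implication holds.
Answer: valid


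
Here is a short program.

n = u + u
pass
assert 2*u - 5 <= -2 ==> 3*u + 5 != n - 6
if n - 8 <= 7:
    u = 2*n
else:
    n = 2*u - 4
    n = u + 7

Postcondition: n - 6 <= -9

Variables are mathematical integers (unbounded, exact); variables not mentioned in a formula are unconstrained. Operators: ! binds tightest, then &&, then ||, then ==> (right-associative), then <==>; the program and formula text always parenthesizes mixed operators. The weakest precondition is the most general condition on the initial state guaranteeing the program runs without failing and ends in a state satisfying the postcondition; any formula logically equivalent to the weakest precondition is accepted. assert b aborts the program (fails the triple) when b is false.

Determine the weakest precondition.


Working backward. After the program, the postcondition n - 6 <= -9 must hold; in canonical form it is n <= -3.
Then branch requires n <= -3; else branch requires u <= -10.
Before the if: (n <= 15 ==> n <= -3) && ((!(n <= 15)) ==> u <= -10)
Before assert 2*u - 5 <= -2 ==> 3*u + 5 != n - 6: (2*u <= 3 ==> 3*u != n - 11) && (n <= 15 ==> n <= -3) && ((!(n <= 15)) ==> u <= -10)
Before skip: (2*u <= 3 ==> 3*u != n - 11) && (n <= 15 ==> n <= -3) && ((!(n <= 15)) ==> u <= -10)
Before n := u + u: (2*u <= 3 ==> u != -11) && (2*u <= 15 ==> 2*u <= -3) && ((!(2*u <= 15)) ==> u <= -10)
Answer: WP = (2*u <= 3 ==> u != -11) && (2*u <= 15 ==> 2*u <= -3) && ((!(2*u <= 15)) ==> u <= -10)


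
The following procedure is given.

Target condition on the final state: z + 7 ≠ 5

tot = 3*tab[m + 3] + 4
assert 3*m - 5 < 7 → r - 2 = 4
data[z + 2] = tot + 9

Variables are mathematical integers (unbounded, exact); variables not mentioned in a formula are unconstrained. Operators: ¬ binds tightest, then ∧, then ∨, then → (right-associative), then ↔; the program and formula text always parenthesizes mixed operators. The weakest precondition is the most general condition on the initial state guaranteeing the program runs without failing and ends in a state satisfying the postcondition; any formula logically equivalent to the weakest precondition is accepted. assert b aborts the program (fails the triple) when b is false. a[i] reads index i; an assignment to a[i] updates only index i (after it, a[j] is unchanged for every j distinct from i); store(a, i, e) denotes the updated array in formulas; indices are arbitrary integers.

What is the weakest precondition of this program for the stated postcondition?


Working backward. After the program, the postcondition z + 7 ≠ 5 must hold; in canonical form it is z ≠ -2.
Before data[z + 2] := tot + 9: z ≠ -2
Before assert 3*m - 5 < 7 → r - 2 = 4: (3*m < 12 → r = 6) ∧ z ≠ -2
Before tot := 3*tab[m + 3] + 4: (3*m < 12 → r = 6) ∧ z ≠ -2
Answer: WP = (3*m < 12 → r = 6) ∧ z ≠ -2


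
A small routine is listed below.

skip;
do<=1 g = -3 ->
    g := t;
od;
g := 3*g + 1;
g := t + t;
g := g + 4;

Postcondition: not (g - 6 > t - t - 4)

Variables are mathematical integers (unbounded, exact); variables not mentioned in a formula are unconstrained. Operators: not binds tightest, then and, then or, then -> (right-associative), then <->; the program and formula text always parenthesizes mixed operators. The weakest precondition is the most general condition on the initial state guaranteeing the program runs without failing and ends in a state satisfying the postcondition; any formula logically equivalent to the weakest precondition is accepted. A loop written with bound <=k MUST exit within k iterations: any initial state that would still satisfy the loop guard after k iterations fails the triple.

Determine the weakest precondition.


Working backward. After the program, the postcondition not (g - 6 > t - t - 4) must hold; in canonical form it is not (g > 2).
Before g := g + 4: not (g > -2)
Before g := t + t: not (2*t > -2)
Before g := 3*g + 1: not (2*t > -2)
Before the loop (bound <=1), unroll the exhaustion recursion (WP_0 = exit-now case; WP_j = one more guarded iteration, up to j = 1):
  WP_0: (not (g = -3)) and (not (2*t > -2))
  WP_1: (g = -3 -> ((not (t = -3)) and (not (2*t > -2)))) and ((not (g = -3)) -> (not (2*t > -2)))
So before the loop: (g = -3 -> ((not (t = -3)) and (not (2*t > -2)))) and ((not (g = -3)) -> (not (2*t > -2)))
Before skip: (g = -3 -> ((not (t = -3)) and (not (2*t > -2)))) and ((not (g = -3)) -> (not (2*t > -2)))
Answer: WP = (g = -3 -> ((not (t = -3)) and (not (2*t > -2)))) and ((not (g = -3)) -> (not (2*t > -2)))


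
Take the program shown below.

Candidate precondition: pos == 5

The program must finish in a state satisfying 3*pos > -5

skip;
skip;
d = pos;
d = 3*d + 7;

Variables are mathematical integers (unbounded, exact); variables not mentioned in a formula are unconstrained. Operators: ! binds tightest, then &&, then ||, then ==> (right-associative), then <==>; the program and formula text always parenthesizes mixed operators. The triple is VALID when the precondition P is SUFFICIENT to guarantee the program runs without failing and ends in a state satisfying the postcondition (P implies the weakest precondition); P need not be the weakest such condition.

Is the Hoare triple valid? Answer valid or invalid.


Working backward. After the program, 3*pos > -5 must hold.
Before d := 3*d + 7: 3*pos > -5
Before d := pos: 3*pos > -5
Before skip: 3*pos > -5
Before skip: 3*pos > -5
The weakest precondition is 3*pos > -5.
Check whether pos == 5 implies it.
Every state satisfying the precondition satisfies the weakest precondition: the implication holds.
Answer: valid


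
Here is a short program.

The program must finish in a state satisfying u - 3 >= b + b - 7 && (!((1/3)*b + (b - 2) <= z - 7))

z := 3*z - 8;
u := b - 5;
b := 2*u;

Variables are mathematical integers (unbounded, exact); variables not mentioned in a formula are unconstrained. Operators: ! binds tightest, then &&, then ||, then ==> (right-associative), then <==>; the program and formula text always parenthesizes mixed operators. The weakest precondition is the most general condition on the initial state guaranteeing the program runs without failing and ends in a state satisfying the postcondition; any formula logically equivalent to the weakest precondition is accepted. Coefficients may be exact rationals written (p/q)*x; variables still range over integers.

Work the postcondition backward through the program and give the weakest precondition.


Working backward. After the program, the postcondition u - 3 >= b + b - 7 && (!((1/3)*b + (b - 2) <= z - 7)) must hold; in canonical form it is u >= 2*b - 4 && (!((4/3)*b <= z - 5)).
Before b := 2*u: 3*u <= 4 && (!((8/3)*u <= z - 5))
Before u := b - 5: 3*b <= 19 && (!((8/3)*b <= z + 25/3))
Before z := 3*z - 8: 3*b <= 19 && (!((8/3)*b <= 3*z + 1/3))
Answer: WP = 3*b <= 19 && (!((8/3)*b <= 3*z + 1/3))


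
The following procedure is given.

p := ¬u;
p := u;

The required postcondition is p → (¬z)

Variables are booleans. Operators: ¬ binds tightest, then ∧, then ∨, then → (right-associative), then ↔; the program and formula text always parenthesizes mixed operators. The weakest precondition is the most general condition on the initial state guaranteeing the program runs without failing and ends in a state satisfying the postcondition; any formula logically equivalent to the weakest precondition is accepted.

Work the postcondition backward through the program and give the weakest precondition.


Working backward. After the program, p → (¬z) must hold.
Before p := u: u → (¬z)
Before p := ¬u: u → (¬z)
Answer: WP = u → (¬z)


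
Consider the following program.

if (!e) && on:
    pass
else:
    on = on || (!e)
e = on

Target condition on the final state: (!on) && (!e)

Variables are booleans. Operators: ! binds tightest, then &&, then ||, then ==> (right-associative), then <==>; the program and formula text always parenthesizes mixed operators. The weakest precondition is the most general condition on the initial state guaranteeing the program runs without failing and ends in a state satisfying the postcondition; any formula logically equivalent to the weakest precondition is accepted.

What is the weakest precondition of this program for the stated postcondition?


Working backward. After the program, (!on) && (!e) must hold.
Before e := on: !on
Then branch requires !on; else branch requires !(on || (!e)).
Before the if: (((!e) && on) ==> (!on)) && ((!((!e) && on)) ==> (!(on || (!e))))
Answer: WP = (((!e) && on) ==> (!on)) && ((!((!e) && on)) ==> (!(on || (!e))))


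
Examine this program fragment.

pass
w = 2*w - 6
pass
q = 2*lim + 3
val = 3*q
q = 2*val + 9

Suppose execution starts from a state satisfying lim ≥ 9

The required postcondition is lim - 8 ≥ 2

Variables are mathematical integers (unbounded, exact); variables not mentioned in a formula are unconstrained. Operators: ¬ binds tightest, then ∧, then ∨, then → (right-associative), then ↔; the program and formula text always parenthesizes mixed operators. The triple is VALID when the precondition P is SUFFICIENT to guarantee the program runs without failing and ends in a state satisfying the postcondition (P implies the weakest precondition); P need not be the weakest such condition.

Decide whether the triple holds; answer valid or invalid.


Working backward. After the program, the postcondition lim - 8 ≥ 2 must hold; in canonical form it is lim ≥ 10.
Before q := 2*val + 9: lim ≥ 10
Before val := 3*q: lim ≥ 10
Before q := 2*lim + 3: lim ≥ 10
Before skip: lim ≥ 10
Before w := 2*w - 6: lim ≥ 10
Before skip: lim ≥ 10
The weakest precondition is lim ≥ 10.
Check whether lim ≥ 9 implies it.
Countermodel: at the initial state lim = 9, the precondition holds but the weakest precondition fails.
Answer: invalid


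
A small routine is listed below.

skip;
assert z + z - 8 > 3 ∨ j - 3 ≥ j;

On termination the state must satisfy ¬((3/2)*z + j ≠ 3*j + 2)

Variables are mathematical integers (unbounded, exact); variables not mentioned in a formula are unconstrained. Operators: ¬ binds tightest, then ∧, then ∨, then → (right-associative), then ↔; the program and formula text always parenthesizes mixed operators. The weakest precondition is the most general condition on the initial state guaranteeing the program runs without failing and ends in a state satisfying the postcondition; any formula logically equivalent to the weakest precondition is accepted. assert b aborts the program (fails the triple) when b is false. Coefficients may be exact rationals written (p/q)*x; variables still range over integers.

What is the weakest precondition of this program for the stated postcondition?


Working backward. After the program, the postcondition ¬((3/2)*z + j ≠ 3*j + 2) must hold; in canonical form it is ¬((3/2)*z ≠ 2*j + 2).
Before assert z + z - 8 > 3 ∨ j - 3 ≥ j: 2*z > 11 ∧ (¬((3/2)*z ≠ 2*j + 2))
Before skip: 2*z > 11 ∧ (¬((3/2)*z ≠ 2*j + 2))
Answer: WP = 2*z > 11 ∧ (¬((3/2)*z ≠ 2*j + 2))


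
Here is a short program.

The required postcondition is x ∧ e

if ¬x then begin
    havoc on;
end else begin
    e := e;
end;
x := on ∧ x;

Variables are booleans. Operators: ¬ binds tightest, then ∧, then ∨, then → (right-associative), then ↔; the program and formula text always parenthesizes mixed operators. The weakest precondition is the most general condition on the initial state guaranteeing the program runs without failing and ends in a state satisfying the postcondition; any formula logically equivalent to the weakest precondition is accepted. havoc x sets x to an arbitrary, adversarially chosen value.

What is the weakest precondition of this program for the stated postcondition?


Working backward. After the program, x ∧ e must hold.
Before x := on ∧ x: on ∧ x ∧ e
Then branch requires false; else branch requires on ∧ x ∧ e.
Before the if: x ∧ (x → (on ∧ x ∧ e))
Answer: WP = x ∧ (x → (on ∧ x ∧ e))


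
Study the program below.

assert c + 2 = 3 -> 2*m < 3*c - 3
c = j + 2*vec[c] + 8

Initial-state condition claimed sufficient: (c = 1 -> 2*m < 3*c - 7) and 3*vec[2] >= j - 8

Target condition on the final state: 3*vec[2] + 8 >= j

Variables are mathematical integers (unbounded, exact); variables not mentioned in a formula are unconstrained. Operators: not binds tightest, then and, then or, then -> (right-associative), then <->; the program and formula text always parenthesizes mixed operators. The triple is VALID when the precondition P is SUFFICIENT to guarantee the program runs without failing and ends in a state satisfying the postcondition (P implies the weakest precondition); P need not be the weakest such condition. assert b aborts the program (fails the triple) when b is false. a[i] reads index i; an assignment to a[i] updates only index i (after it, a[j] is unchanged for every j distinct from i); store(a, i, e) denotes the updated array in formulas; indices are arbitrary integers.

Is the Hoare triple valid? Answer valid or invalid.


Working backward. After the program, the postcondition 3*vec[2] + 8 >= j must hold; in canonical form it is 3*vec[2] >= j - 8.
Before c := j + 2*vec[c] + 8: 3*vec[2] >= j - 8
Before assert c + 2 = 3 -> 2*m < 3*c - 3: (c = 1 -> 2*m < 3*c - 3) and 3*vec[2] >= j - 8
The weakest precondition is (c = 1 -> 2*m < 3*c - 3) and 3*vec[2] >= j - 8.
Check whether (c = 1 -> 2*m < 3*c - 7) and 3*vec[2] >= j - 8 implies it.
Every state satisfying the precondition satisfies the weakest precondition: the implication holds.
Answer: valid


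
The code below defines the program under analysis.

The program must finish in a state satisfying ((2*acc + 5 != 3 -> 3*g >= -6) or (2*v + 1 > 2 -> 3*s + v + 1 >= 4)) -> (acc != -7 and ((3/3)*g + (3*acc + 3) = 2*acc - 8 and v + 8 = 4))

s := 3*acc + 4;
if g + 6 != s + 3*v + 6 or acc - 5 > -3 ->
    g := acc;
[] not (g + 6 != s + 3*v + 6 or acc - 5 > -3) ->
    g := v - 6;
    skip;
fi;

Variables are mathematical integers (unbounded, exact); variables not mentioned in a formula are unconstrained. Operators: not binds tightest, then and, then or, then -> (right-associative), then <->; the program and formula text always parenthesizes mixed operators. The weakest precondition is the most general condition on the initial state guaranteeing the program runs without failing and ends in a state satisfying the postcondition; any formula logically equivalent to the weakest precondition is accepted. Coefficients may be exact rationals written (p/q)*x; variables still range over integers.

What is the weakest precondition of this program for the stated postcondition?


Working backward. After the program, the postcondition ((2*acc + 5 != 3 -> 3*g >= -6) or (2*v + 1 > 2 -> 3*s + v + 1 >= 4)) -> (acc != -7 and ((3/3)*g + (3*acc + 3) = 2*acc - 8 and v + 8 = 4)) must hold; in canonical form it is ((2*acc != -2 -> 3*g >= -6) or (2*v > 1 -> 3*s + v >= 3)) -> (acc != -7 and acc + g = -11 and v = -4).
Then branch requires ((2*acc != -2 -> 3*acc >= -6) or (2*v > 1 -> 3*s + v >= 3)) -> (acc != -7 and 2*acc = -11 and v = -4); else branch requires ((2*acc != -2 -> 3*v >= 12) or (2*v > 1 -> 3*s + v >= 3)) -> (acc != -7 and acc + v = -5 and v = -4).
Before the if: ((g != s + 3*v or acc > 2) -> (((2*acc != -2 -> 3*acc >= -6) or (2*v > 1 -> 3*s + v >= 3)) -> (acc != -7 and 2*acc = -11 and v = -4))) and ((not (g != s + 3*v or acc > 2)) -> (((2*acc != -2 -> 3*v >= 12) or (2*v > 1 -> 3*s + v >= 3)) -> (acc != -7 and acc + v = -5 and v = -4)))
Before s := 3*acc + 4: ((g != 3*acc + 3*v + 4 or acc > 2) -> (((2*acc != -2 -> 3*acc >= -6) or (2*v > 1 -> 9*acc + v >= -9)) -> (acc != -7 and 2*acc = -11 and v = -4))) and ((not (g != 3*acc + 3*v + 4 or acc > 2)) -> (((2*acc != -2 -> 3*v >= 12) or (2*v > 1 -> 9*acc + v >= -9)) -> (acc != -7 and acc + v = -5 and v = -4)))
Answer: WP = ((g != 3*acc + 3*v + 4 or acc > 2) -> (((2*acc != -2 -> 3*acc >= -6) or (2*v > 1 -> 9*acc + v >= -9)) -> (acc != -7 and 2*acc = -11 and v = -4))) and ((not (g != 3*acc + 3*v + 4 or acc > 2)) -> (((2*acc != -2 -> 3*v >= 12) or (2*v > 1 -> 9*acc + v >= -9)) -> (acc != -7 and acc + v = -5 and v = -4)))


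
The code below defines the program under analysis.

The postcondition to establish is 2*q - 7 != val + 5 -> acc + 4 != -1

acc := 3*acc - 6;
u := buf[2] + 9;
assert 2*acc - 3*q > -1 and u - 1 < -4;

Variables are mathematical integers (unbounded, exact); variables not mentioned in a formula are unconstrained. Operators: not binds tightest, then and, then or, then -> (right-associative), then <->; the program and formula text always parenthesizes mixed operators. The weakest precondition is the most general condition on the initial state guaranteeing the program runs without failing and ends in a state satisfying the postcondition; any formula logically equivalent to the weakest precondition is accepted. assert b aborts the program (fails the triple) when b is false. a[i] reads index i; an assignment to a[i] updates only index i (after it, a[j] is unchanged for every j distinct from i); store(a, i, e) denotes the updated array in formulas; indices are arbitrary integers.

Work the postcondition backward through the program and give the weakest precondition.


Working backward. After the program, the postcondition 2*q - 7 != val + 5 -> acc + 4 != -1 must hold; in canonical form it is 2*q != val + 12 -> acc != -5.
Before assert 2*acc - 3*q > -1 and u - 1 < -4: 2*acc > 3*q - 1 and u < -3 and (2*q != val + 12 -> acc != -5)
Before u := buf[2] + 9: 2*acc > 3*q - 1 and buf[2] < -12 and (2*q != val + 12 -> acc != -5)
Before acc := 3*acc - 6: 6*acc > 3*q + 11 and buf[2] < -12 and (2*q != val + 12 -> 3*acc != 1)
Answer: WP = 6*acc > 3*q + 11 and buf[2] < -12 and (2*q != val + 12 -> 3*acc != 1)


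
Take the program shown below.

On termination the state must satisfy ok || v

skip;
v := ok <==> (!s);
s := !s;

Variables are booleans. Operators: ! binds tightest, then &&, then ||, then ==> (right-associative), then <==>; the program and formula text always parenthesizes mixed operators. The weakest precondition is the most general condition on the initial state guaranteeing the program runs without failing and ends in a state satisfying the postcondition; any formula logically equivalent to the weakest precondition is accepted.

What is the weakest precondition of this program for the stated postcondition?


Working backward. After the program, ok || v must hold.
Before s := !s: ok || v
Before v := ok <==> (!s): ok || (ok <==> (!s))
Before skip: ok || (ok <==> (!s))
Answer: WP = ok || (ok <==> (!s))


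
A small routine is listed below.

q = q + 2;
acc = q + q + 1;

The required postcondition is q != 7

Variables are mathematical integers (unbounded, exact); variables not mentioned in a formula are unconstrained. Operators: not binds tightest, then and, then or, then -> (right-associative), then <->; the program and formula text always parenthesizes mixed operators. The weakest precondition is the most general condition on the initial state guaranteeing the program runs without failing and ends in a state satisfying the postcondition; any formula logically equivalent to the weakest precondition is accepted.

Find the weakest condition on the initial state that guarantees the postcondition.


Working backward. After the program, q != 7 must hold.
Before acc := q + q + 1: q != 7
Before q := q + 2: q != 5
Answer: WP = q != 5


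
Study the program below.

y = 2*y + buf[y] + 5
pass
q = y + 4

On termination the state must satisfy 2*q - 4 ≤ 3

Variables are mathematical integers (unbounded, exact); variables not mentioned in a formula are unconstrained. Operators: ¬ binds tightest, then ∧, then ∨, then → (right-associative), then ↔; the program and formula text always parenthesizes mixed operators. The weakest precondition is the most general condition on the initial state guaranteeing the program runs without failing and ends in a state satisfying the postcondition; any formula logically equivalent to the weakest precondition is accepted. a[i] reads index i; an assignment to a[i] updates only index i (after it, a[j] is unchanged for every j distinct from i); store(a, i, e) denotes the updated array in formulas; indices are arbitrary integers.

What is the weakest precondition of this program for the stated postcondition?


Working backward. After the program, the postcondition 2*q - 4 ≤ 3 must hold; in canonical form it is 2*q ≤ 7.
Before q := y + 4: 2*y ≤ -1
Before skip: 2*y ≤ -1
Before y := 2*y + buf[y] + 5: 2*buf[y] + 4*y ≤ -11
Answer: WP = 2*buf[y] + 4*y ≤ -11


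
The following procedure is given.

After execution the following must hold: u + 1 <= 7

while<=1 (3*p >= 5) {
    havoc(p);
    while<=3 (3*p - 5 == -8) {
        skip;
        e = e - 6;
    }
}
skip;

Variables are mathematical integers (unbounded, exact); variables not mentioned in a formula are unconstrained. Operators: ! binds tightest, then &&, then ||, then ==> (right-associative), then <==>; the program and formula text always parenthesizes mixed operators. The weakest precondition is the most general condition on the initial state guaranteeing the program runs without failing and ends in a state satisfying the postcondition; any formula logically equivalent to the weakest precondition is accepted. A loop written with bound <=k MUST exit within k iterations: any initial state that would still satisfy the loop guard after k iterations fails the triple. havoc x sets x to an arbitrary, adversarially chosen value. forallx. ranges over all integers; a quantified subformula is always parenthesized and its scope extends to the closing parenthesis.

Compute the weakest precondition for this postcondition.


Working backward. After the program, the postcondition u + 1 <= 7 must hold; in canonical form it is u <= 6.
Before skip: u <= 6
Before the loop (bound <=1), unroll the exhaustion recursion (WP_0 = exit-now case; WP_j = one more guarded iteration, up to j = 1):
  WP_0: (!(3*p >= 5)) && u <= 6
  WP_1: (3*p >= 5 ==> (forall p_1. ((3*p_1 == -3 ==> ((3*p_1 == -3 ==> ((3*p_1 == -3 ==> ((!(3*p_1 == -3)) && (!(3*p_1 >= 5)) && u <= 6)) && ((!(3*p_1 == -3)) ==> ((!(3*p_1 >= 5)) && u <= 6)))) && ((!(3*p_1 == -3)) ==> ((!(3*p_1 >= 5)) && u <= 6)))) && ((!(3*p_1 == -3)) ==> ((!(3*p_1 >= 5)) && u <= 6))))) && ((!(3*p >= 5)) ==> u <= 6)
So before the loop: (3*p >= 5 ==> (forall p_1. ((3*p_1 == -3 ==> ((3*p_1 == -3 ==> ((3*p_1 == -3 ==> ((!(3*p_1 == -3)) && (!(3*p_1 >= 5)) && u <= 6)) && ((!(3*p_1 == -3)) ==> ((!(3*p_1 >= 5)) && u <= 6)))) && ((!(3*p_1 == -3)) ==> ((!(3*p_1 >= 5)) && u <= 6)))) && ((!(3*p_1 == -3)) ==> ((!(3*p_1 >= 5)) && u <= 6))))) && ((!(3*p >= 5)) ==> u <= 6)
Answer: WP = (3*p >= 5 ==> (forall p_1. ((3*p_1 == -3 ==> ((3*p_1 == -3 ==> ((3*p_1 == -3 ==> ((!(3*p_1 == -3)) && (!(3*p_1 >= 5)) && u <= 6)) && ((!(3*p_1 == -3)) ==> ((!(3*p_1 >= 5)) && u <= 6)))) && ((!(3*p_1 == -3)) ==> ((!(3*p_1 >= 5)) && u <= 6)))) && ((!(3*p_1 == -3)) ==> ((!(3*p_1 >= 5)) && u <= 6))))) && ((!(3*p >= 5)) ==> u <= 6)


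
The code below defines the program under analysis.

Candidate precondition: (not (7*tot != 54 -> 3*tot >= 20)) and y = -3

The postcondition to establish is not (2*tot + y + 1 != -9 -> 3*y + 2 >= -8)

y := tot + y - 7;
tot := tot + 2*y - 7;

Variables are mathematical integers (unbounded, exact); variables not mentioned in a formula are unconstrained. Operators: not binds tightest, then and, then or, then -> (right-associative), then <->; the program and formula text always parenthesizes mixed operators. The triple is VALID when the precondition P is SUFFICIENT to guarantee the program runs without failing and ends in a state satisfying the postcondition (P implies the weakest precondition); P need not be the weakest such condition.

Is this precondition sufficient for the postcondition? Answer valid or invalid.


Working backward. After the program, the postcondition not (2*tot + y + 1 != -9 -> 3*y + 2 >= -8) must hold; in canonical form it is not (2*tot + y != -10 -> 3*y >= -10).
Before tot := tot + 2*y - 7: not (2*tot + 5*y != 4 -> 3*y >= -10)
Before y := tot + y - 7: not (7*tot + 5*y != 39 -> 3*tot + 3*y >= 11)
The weakest precondition is not (7*tot + 5*y != 39 -> 3*tot + 3*y >= 11).
Check whether (not (7*tot != 54 -> 3*tot >= 20)) and y = -3 implies it.
Every state satisfying the precondition satisfies the weakest precondition: the implication holds.
Answer: valid
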